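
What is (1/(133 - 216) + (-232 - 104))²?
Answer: 777796321/6889 ≈ 1.1290e+5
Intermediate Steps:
(1/(133 - 216) + (-232 - 104))² = (1/(-83) - 336)² = (-1/83 - 336)² = (-27889/83)² = 777796321/6889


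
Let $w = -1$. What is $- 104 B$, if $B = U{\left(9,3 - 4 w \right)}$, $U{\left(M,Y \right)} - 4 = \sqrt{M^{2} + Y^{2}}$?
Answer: $-416 - 104 \sqrt{130} \approx -1601.8$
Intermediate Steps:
$U{\left(M,Y \right)} = 4 + \sqrt{M^{2} + Y^{2}}$
$B = 4 + \sqrt{130}$ ($B = 4 + \sqrt{9^{2} + \left(3 - -4\right)^{2}} = 4 + \sqrt{81 + \left(3 + 4\right)^{2}} = 4 + \sqrt{81 + 7^{2}} = 4 + \sqrt{81 + 49} = 4 + \sqrt{130} \approx 15.402$)
$- 104 B = - 104 \left(4 + \sqrt{130}\right) = -416 - 104 \sqrt{130}$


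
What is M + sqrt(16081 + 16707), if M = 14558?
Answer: 14558 + 2*sqrt(8197) ≈ 14739.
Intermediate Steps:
M + sqrt(16081 + 16707) = 14558 + sqrt(16081 + 16707) = 14558 + sqrt(32788) = 14558 + 2*sqrt(8197)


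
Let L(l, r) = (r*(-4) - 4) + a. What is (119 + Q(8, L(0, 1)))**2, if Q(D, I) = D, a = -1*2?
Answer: 16129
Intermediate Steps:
a = -2
L(l, r) = -6 - 4*r (L(l, r) = (r*(-4) - 4) - 2 = (-4*r - 4) - 2 = (-4 - 4*r) - 2 = -6 - 4*r)
(119 + Q(8, L(0, 1)))**2 = (119 + 8)**2 = 127**2 = 16129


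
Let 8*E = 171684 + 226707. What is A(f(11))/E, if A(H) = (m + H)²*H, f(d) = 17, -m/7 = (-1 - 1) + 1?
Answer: 26112/132797 ≈ 0.19663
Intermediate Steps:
m = 7 (m = -7*((-1 - 1) + 1) = -7*(-2 + 1) = -7*(-1) = 7)
E = 398391/8 (E = (171684 + 226707)/8 = (⅛)*398391 = 398391/8 ≈ 49799.)
A(H) = H*(7 + H)² (A(H) = (7 + H)²*H = H*(7 + H)²)
A(f(11))/E = (17*(7 + 17)²)/(398391/8) = (17*24²)*(8/398391) = (17*576)*(8/398391) = 9792*(8/398391) = 26112/132797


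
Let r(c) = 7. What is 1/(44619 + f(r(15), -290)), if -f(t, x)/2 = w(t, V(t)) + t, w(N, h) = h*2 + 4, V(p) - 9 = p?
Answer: 1/44533 ≈ 2.2455e-5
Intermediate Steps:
V(p) = 9 + p
w(N, h) = 4 + 2*h (w(N, h) = 2*h + 4 = 4 + 2*h)
f(t, x) = -44 - 6*t (f(t, x) = -2*((4 + 2*(9 + t)) + t) = -2*((4 + (18 + 2*t)) + t) = -2*((22 + 2*t) + t) = -2*(22 + 3*t) = -44 - 6*t)
1/(44619 + f(r(15), -290)) = 1/(44619 + (-44 - 6*7)) = 1/(44619 + (-44 - 42)) = 1/(44619 - 86) = 1/44533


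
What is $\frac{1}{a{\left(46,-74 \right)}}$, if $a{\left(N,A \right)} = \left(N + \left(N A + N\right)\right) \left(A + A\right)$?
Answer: $\frac{1}{490176} \approx 2.0401 \cdot 10^{-6}$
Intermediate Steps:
$a{\left(N,A \right)} = 2 A \left(2 N + A N\right)$ ($a{\left(N,A \right)} = \left(N + \left(A N + N\right)\right) 2 A = \left(N + \left(N + A N\right)\right) 2 A = \left(2 N + A N\right) 2 A = 2 A \left(2 N + A N\right)$)
$\frac{1}{a{\left(46,-74 \right)}} = \frac{1}{2 \left(-74\right) 46 \left(2 - 74\right)} = \frac{1}{2 \left(-74\right) 46 \left(-72\right)} = \frac{1}{490176}$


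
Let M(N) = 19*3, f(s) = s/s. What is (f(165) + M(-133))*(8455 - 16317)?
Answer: -455996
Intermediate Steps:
f(s) = 1
M(N) = 57
(f(165) + M(-133))*(8455 - 16317) = (1 + 57)*(8455 - 16317) = 58*(-7862) = -455996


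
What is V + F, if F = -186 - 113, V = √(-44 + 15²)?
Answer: -299 + √181 ≈ -285.55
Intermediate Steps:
V = √181 (V = √(-44 + 225) = √181 ≈ 13.454)
F = -299
V + F = √181 - 299 = -299 + √181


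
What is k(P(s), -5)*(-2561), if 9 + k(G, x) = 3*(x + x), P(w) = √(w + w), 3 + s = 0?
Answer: 99879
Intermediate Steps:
s = -3 (s = -3 + 0 = -3)
P(w) = √2*√w (P(w) = √(2*w) = √2*√w)
k(G, x) = -9 + 6*x (k(G, x) = -9 + 3*(x + x) = -9 + 3*(2*x) = -9 + 6*x)
k(P(s), -5)*(-2561) = (-9 + 6*(-5))*(-2561) = (-9 - 30)*(-2561) = -39*(-2561) = 99879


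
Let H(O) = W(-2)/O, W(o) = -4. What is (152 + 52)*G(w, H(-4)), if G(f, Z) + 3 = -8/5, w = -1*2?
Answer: -4692/5 ≈ -938.40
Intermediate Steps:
w = -2
H(O) = -4/O
G(f, Z) = -23/5 (G(f, Z) = -3 - 8/5 = -23/5)
(152 + 52)*G(w, H(-4)) = (152 + 52)*(-23/5) = 204*(-23/5) = -4692/5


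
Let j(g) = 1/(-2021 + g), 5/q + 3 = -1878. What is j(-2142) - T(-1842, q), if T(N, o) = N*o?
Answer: -12781037/2610201 ≈ -4.8966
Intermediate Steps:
q = -5/1881 (q = 5/(-3 - 1878) = 5/(-1881) = 5*(-1/1881) = -5/1881 ≈ -0.0026582)
j(-2142) - T(-1842, q) = 1/(-2021 - 2142) - (-1842)*(-5)/1881 = 1/(-4163) - 1*3070/627 = -1/4163 - 3070/627 = -12781037/2610201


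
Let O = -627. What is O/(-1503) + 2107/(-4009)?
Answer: -217726/2008509 ≈ -0.10840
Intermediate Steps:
O/(-1503) + 2107/(-4009) = -627/(-1503) + 2107/(-4009) = -627*(-1/1503) + 2107*(-1/4009) = 209/501 - 2107/4009 = -217726/2008509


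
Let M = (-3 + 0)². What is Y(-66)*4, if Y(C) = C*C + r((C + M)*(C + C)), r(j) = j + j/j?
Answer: 47524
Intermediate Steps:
M = 9 (M = (-3)² = 9)
r(j) = 1 + j (r(j) = j + 1 = 1 + j)
Y(C) = 1 + C² + 2*C*(9 + C) (Y(C) = C*C + (1 + (C + 9)*(C + C)) = C² + (1 + (9 + C)*(2*C)) = C² + (1 + 2*C*(9 + C)) = 1 + C² + 2*C*(9 + C))
Y(-66)*4 = (1 + 3*(-66)² + 18*(-66))*4 = (1 + 3*4356 - 1188)*4 = (1 + 13068 - 1188)*4 = 11881*4 = 47524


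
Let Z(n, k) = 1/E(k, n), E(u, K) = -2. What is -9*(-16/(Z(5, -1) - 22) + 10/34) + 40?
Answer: 2631/85 ≈ 30.953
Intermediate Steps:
Z(n, k) = -1/2 (Z(n, k) = 1/(-2) = -1/2)
-9*(-16/(Z(5, -1) - 22) + 10/34) + 40 = -9*(-16/(-1/2 - 22) + 10/34) + 40 = -9*(-16/(-45/2) + 10*(1/34)) + 40 = -9*(-16*(-2/45) + 5/17) + 40 = -9*(32/45 + 5/17) + 40 = -9*769/765 + 40 = -769/85 + 40 = 2631/85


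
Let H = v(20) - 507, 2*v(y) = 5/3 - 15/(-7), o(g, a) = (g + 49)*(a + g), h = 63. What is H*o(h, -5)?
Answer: -9843296/3 ≈ -3.2811e+6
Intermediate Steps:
o(g, a) = (49 + g)*(a + g)
v(y) = 40/21 (v(y) = (5/3 - 15/(-7))/2 = (5*(⅓) - 15*(-⅐))/2 = (5/3 + 15/7)/2 = (½)*(80/21) = 40/21)
H = -10607/21 (H = 40/21 - 507 = -10607/21 ≈ -505.10)
H*o(h, -5) = -10607*(63² + 49*(-5) + 49*63 - 5*63)/21 = -10607*(3969 - 245 + 3087 - 315)/21 = -10607/21*6496 = -9843296/3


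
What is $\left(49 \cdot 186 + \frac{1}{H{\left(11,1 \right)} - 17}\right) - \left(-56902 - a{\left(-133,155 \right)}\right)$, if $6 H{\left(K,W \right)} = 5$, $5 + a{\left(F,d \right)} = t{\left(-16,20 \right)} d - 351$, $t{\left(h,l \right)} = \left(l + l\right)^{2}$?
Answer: $\frac{30425014}{97} \approx 3.1366 \cdot 10^{5}$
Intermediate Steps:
$t{\left(h,l \right)} = 4 l^{2}$ ($t{\left(h,l \right)} = \left(2 l\right)^{2} = 4 l^{2}$)
$a{\left(F,d \right)} = -356 + 1600 d$ ($a{\left(F,d \right)} = -5 + \left(4 \cdot 20^{2} d - 351\right) = -5 + \left(4 \cdot 400 d - 351\right) = -5 + \left(1600 d - 351\right) = -5 + \left(-351 + 1600 d\right) = -356 + 1600 d$)
$H{\left(K,W \right)} = \frac{5}{6}$ ($H{\left(K,W \right)} = \frac{1}{6} \cdot 5 = \frac{5}{6}$)
$\left(49 \cdot 186 + \frac{1}{H{\left(11,1 \right)} - 17}\right) - \left(-56902 - a{\left(-133,155 \right)}\right) = \left(49 \cdot 186 + \frac{1}{\frac{5}{6} - 17}\right) + \left(\left(167696 + \left(-356 + 1600 \cdot 155\right)\right) - 110794\right) = \left(9114 + \frac{1}{- \frac{97}{6}}\right) + \left(\left(167696 + \left(-356 + 248000\right)\right) - 110794\right) = \left(9114 - \frac{6}{97}\right) + \left(\left(167696 + 247644\right) - 110794\right) = \frac{884052}{97} + \left(415340 - 110794\right) = \frac{884052}{97} + 304546 = \frac{30425014}{97}$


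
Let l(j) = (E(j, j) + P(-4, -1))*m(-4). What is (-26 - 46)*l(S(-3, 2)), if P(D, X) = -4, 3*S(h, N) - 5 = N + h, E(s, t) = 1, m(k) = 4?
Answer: 864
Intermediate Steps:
S(h, N) = 5/3 + N/3 + h/3 (S(h, N) = 5/3 + (N + h)/3 = 5/3 + (N/3 + h/3) = 5/3 + N/3 + h/3)
l(j) = -12 (l(j) = (1 - 4)*4 = -3*4 = -12)
(-26 - 46)*l(S(-3, 2)) = (-26 - 46)*(-12) = -72*(-12) = 864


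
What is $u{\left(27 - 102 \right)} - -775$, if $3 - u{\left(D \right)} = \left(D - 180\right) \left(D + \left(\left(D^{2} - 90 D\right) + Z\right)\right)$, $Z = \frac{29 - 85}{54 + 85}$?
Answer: $\frac{436067362}{139} \approx 3.1372 \cdot 10^{6}$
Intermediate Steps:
$Z = - \frac{56}{139} \approx -0.40288$
$u{\left(D \right)} = 3 - \left(-180 + D\right) \left(- \frac{56}{139} + D^{2} - 89 D\right)$ ($u{\left(D \right)} = 3 - \left(D - 180\right) \left(D - \left(\frac{56}{139} - D^{2} + 90 D\right)\right) = 3 - \left(-180 + D\right) \left(D - \left(\frac{56}{139} - D^{2} + 90 D\right)\right) = 3 - \left(-180 + D\right) \left(- \frac{56}{139} + D^{2} - 89 D\right)$)
$u{\left(27 - 102 \right)} - -775 = \left(- \frac{9663}{139} - \left(27 - 102\right)^{3} + 269 \left(27 - 102\right)^{2} - \frac{2226724 \left(27 - 102\right)}{139}\right) - -775 = \left(- \frac{9663}{139} - \left(-75\right)^{3} + 269 \left(-75\right)^{2} - - \frac{167004300}{139}\right) + 775 = \left(- \frac{9663}{139} - -421875 + 269 \cdot 5625 + \frac{167004300}{139}\right) + 775 = \left(- \frac{9663}{139} + 421875 + 1513125 + \frac{167004300}{139}\right) + 775 = \frac{435959637}{139} + 775 = \frac{436067362}{139}$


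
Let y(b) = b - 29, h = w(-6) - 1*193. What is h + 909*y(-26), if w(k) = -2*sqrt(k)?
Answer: -50188 - 2*I*sqrt(6) ≈ -50188.0 - 4.899*I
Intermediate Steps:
h = -193 - 2*I*sqrt(6) (h = -2*I*sqrt(6) - 1*193 = -2*I*sqrt(6) - 193 = -193 - 2*I*sqrt(6) ≈ -193.0 - 4.899*I)
y(b) = -29 + b
h + 909*y(-26) = (-193 - 2*I*sqrt(6)) + 909*(-29 - 26) = (-193 - 2*I*sqrt(6)) + 909*(-55) = (-193 - 2*I*sqrt(6)) - 49995 = -50188 - 2*I*sqrt(6)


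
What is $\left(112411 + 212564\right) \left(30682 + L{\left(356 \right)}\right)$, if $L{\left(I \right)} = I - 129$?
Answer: $10044652275$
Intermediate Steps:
$L{\left(I \right)} = -129 + I$
$\left(112411 + 212564\right) \left(30682 + L{\left(356 \right)}\right) = \left(112411 + 212564\right) \left(30682 + \left(-129 + 356\right)\right) = 324975 \left(30682 + 227\right) = 324975 \cdot 30909 = 10044652275$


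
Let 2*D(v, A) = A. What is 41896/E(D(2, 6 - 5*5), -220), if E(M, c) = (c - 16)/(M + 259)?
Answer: -2613263/59 ≈ -44293.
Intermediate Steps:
D(v, A) = A/2
E(M, c) = (-16 + c)/(259 + M)
41896/E(D(2, 6 - 5*5), -220) = 41896/(((-16 - 220)/(259 + (6 - 5*5)/2))) = 41896/((-236/(259 + (6 - 25)/2))) = 41896/((-236/(259 + (½)*(-19)))) = 41896/((-236/(259 - 19/2))) = 41896/((-236/(499/2))) = 41896/(((2/499)*(-236))) = 41896/(-472/499) = 41896*(-499/472) = -2613263/59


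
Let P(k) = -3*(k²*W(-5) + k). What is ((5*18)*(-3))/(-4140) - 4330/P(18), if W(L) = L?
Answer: -92381/110538 ≈ -0.83574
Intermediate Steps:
P(k) = -3*k + 15*k² (P(k) = -3*(k²*(-5) + k) = -3*(-5*k² + k) = -3*(k - 5*k²) = -3*k + 15*k²)
((5*18)*(-3))/(-4140) - 4330/P(18) = ((5*18)*(-3))/(-4140) - 4330*1/(54*(-1 + 5*18)) = (90*(-3))*(-1/4140) - 4330*1/(54*(-1 + 90)) = -270*(-1/4140) - 4330/(3*18*89) = 3/46 - 4330/4806 = 3/46 - 4330*1/4806 = 3/46 - 2165/2403 = -92381/110538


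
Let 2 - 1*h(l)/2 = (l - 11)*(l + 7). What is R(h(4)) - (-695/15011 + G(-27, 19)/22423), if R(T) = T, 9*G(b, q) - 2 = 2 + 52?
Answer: 28163102695/178195581 ≈ 158.05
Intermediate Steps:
G(b, q) = 56/9 (G(b, q) = 2/9 + (2 + 52)/9 = 2/9 + (⅑)*54 = 2/9 + 6 = 56/9)
h(l) = 4 - 2*(-11 + l)*(7 + l) (h(l) = 4 - 2*(l - 11)*(l + 7) = 4 - 2*(-11 + l)*(7 + l))
R(h(4)) - (-695/15011 + G(-27, 19)/22423) = (158 - 2*4² + 8*4) - (-695/15011 + (56/9)/22423) = (158 - 2*16 + 32) - (-695*1/15011 + (56/9)*(1/22423)) = (158 - 32 + 32) - (-695/15011 + 56/201807) = 158 - 1*(-8200897/178195581) = 158 + 8200897/178195581 = 28163102695/178195581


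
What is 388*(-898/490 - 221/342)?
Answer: -40294382/41895 ≈ -961.79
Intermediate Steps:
388*(-898/490 - 221/342) = 388*(-898*1/490 - 221*1/342) = 388*(-449/245 - 221/342) = 388*(-207703/83790) = -40294382/41895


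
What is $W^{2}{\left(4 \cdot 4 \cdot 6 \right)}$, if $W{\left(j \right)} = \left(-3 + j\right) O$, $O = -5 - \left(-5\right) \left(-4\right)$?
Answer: $5405625$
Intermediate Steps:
$O = -25$ ($O = -5 - 20 = -25$)
$W{\left(j \right)} = 75 - 25 j$ ($W{\left(j \right)} = \left(-3 + j\right) \left(-25\right) = 75 - 25 j$)
$W^{2}{\left(4 \cdot 4 \cdot 6 \right)} = \left(75 - 25 \cdot 4 \cdot 4 \cdot 6\right)^{2} = \left(75 - 25 \cdot 16 \cdot 6\right)^{2} = \left(75 - 2400\right)^{2} = \left(-2325\right)^{2} = 5405625$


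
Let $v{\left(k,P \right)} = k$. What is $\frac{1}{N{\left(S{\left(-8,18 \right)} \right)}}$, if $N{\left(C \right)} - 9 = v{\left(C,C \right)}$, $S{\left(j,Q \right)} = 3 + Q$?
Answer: $\frac{1}{30} \approx 0.033333$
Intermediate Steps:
$N{\left(C \right)} = 9 + C$
$\frac{1}{N{\left(S{\left(-8,18 \right)} \right)}} = \frac{1}{9 + \left(3 + 18\right)} = \frac{1}{9 + 21} = \frac{1}{30}$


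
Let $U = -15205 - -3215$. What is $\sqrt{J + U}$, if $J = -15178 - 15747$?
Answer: $i \sqrt{42915} \approx 207.16 i$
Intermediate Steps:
$U = -11990$ ($U = -15205 + 3215 = -11990$)
$J = -30925$
$\sqrt{J + U} = \sqrt{-30925 - 11990} = \sqrt{-42915} = i \sqrt{42915}$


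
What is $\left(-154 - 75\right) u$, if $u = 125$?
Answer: $-28625$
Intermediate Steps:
$\left(-154 - 75\right) u = \left(-154 - 75\right) 125 = \left(-229\right) 125 = -28625$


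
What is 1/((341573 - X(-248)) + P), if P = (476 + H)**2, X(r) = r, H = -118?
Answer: 1/469985 ≈ 2.1277e-6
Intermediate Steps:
P = 128164 (P = (476 - 118)**2 = 358**2 = 128164)
1/((341573 - X(-248)) + P) = 1/((341573 - 1*(-248)) + 128164) = 1/((341573 + 248) + 128164) = 1/(341821 + 128164) = 1/469985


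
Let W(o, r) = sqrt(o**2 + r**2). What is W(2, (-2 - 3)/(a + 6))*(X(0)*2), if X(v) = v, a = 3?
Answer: 0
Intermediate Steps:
W(2, (-2 - 3)/(a + 6))*(X(0)*2) = sqrt(2**2 + ((-2 - 3)/(3 + 6))**2)*(0*2) = sqrt(4 + (-5/9)**2)*0 = sqrt(4 + 25/81)*0 = sqrt(349/81)*0 = (sqrt(349)/9)*0 = 0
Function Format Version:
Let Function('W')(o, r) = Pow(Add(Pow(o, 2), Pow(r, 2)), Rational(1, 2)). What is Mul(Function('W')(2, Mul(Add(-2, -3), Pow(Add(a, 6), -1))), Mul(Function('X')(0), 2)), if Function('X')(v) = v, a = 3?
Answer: 0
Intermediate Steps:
Mul(Function('W')(2, Mul(Add(-2, -3), Pow(Add(a, 6), -1))), Mul(Function('X')(0), 2)) = Mul(Pow(Add(Pow(2, 2), Pow(Mul(Add(-2, -3), Pow(Add(3, 6), -1)), 2)), Rational(1, 2)), Mul(0, 2)) = Mul(Pow(Add(4, Pow(Mul(-5, Pow(9, -1)), 2)), Rational(1, 2)), 0) = Mul(Pow(Add(4, Pow(Mul(-5, Rational(1, 9)), 2)), Rational(1, 2)), 0) = Mul(Pow(Add(4, Pow(Rational(-5, 9), 2)), Rational(1, 2)), 0) = Mul(Pow(Add(4, Rational(25, 81)), Rational(1, 2)), 0) = Mul(Pow(Rational(349, 81), Rational(1, 2)), 0) = Mul(Mul(Rational(1, 9), Pow(349, Rational(1, 2))), 0) = 0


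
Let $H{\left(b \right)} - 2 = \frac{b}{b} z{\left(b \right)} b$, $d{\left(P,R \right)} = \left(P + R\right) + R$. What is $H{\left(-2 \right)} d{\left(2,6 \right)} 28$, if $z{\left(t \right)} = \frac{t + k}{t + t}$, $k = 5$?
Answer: $1372$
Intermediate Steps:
$z{\left(t \right)} = \frac{5 + t}{2 t}$ ($z{\left(t \right)} = \frac{t + 5}{t + t} = \frac{5 + t}{2 t}$)
$d{\left(P,R \right)} = P + 2 R$
$H{\left(b \right)} = \frac{9}{2} + \frac{b}{2}$ ($H{\left(b \right)} = 2 + \frac{b}{b} \frac{5 + b}{2 b} b = 2 + 1 \frac{5 + b}{2 b} b = 2 + \frac{5 + b}{2 b} b = 2 + \left(\frac{5}{2} + \frac{b}{2}\right) = \frac{9}{2} + \frac{b}{2}$)
$H{\left(-2 \right)} d{\left(2,6 \right)} 28 = \left(\frac{9}{2} + \frac{1}{2} \left(-2\right)\right) \left(2 + 2 \cdot 6\right) 28 = \left(\frac{9}{2} - 1\right) \left(2 + 12\right) 28 = \frac{7}{2} \cdot 14 \cdot 28 = 49 \cdot 28 = 1372$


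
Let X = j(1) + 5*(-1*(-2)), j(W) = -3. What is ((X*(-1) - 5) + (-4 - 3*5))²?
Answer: 961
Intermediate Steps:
X = 7 (X = -3 + 5*(-1*(-2)) = -3 + 5*2 = -3 + 10 = 7)
((X*(-1) - 5) + (-4 - 3*5))² = ((7*(-1) - 5) + (-4 - 3*5))² = ((-7 - 5) + (-4 - 15))² = (-12 - 19)² = (-31)² = 961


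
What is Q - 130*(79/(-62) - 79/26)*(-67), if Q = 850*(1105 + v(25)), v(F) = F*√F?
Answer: 31246040/31 ≈ 1.0079e+6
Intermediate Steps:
v(F) = F^(3/2)
Q = 1045500 (Q = 850*(1105 + 25^(3/2)) = 850*(1105 + 125) = 850*1230 = 1045500)
Q - 130*(79/(-62) - 79/26)*(-67) = 1045500 - 130*(79/(-62) - 79/26)*(-67) = 1045500 - 130*(79*(-1/62) - 79*1/26)*(-67) = 1045500 - 130*(-79/62 - 79/26)*(-67) = 1045500 - 130*(-1738/403)*(-67) = 1045500 - (-17380)*(-67)/31 = 1045500 - 1*1164460/31 = 1045500 - 1164460/31 = 31246040/31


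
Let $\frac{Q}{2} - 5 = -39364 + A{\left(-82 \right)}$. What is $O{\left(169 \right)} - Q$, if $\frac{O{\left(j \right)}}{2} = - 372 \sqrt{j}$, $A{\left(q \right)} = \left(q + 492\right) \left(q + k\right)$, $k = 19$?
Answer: $120706$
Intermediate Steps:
$A{\left(q \right)} = \left(19 + q\right) \left(492 + q\right)$ ($A{\left(q \right)} = \left(q + 492\right) \left(q + 19\right) = \left(492 + q\right) \left(19 + q\right) = \left(19 + q\right) \left(492 + q\right)$)
$O{\left(j \right)} = - 744 \sqrt{j}$ ($O{\left(j \right)} = 2 \left(- 372 \sqrt{j}\right) = - 744 \sqrt{j}$)
$Q = -130378$ ($Q = 10 + 2 \left(-39364 + \left(9348 + \left(-82\right)^{2} + 511 \left(-82\right)\right)\right) = 10 + 2 \left(-39364 + \left(9348 + 6724 - 41902\right)\right) = 10 + 2 \left(-39364 - 25830\right) = 10 + 2 \left(-65194\right) = 10 - 130388 = -130378$)
$O{\left(169 \right)} - Q = - 744 \sqrt{169} - -130378 = \left(-744\right) 13 + 130378 = -9672 + 130378 = 120706$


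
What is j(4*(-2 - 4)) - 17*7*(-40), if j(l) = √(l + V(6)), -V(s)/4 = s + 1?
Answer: 4760 + 2*I*√13 ≈ 4760.0 + 7.2111*I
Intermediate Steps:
V(s) = -4 - 4*s (V(s) = -4*(s + 1) = -4*(1 + s) = -4 - 4*s)
j(l) = √(-28 + l) (j(l) = √(l + (-4 - 4*6)) = √(l + (-4 - 24)) = √(l - 28) = √(-28 + l))
j(4*(-2 - 4)) - 17*7*(-40) = √(-28 + 4*(-2 - 4)) - 17*7*(-40) = √(-28 + 4*(-6)) - 119*(-40) = √(-28 - 24) + 4760 = √(-52) + 4760 = 2*I*√13 + 4760 = 4760 + 2*I*√13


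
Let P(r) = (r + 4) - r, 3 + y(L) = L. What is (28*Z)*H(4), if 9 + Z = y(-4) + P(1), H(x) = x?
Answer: -1344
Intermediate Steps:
y(L) = -3 + L
P(r) = 4 (P(r) = (4 + r) - r = 4)
Z = -12 (Z = -9 + ((-3 - 4) + 4) = -9 + (-7 + 4) = -9 - 3 = -12)
(28*Z)*H(4) = (28*(-12))*4 = -336*4 = -1344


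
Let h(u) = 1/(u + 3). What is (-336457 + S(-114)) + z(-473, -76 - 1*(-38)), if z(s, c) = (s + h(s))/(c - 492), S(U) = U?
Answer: -83839613789/249100 ≈ -3.3657e+5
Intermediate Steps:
h(u) = 1/(3 + u)
z(s, c) = (s + 1/(3 + s))/(-492 + c) (z(s, c) = (s + 1/(3 + s))/(c - 492) = (s + 1/(3 + s))/(-492 + c))
(-336457 + S(-114)) + z(-473, -76 - 1*(-38)) = (-336457 - 114) + (1 - 473*(3 - 473))/((-492 + (-76 - 1*(-38)))*(3 - 473)) = -336571 + (1 - 473*(-470))/((-492 + (-76 + 38))*(-470)) = -336571 - 1/470*(1 + 222310)/(-492 - 38) = -336571 - 1/470*222311/(-530) = -336571 - 1/530*(-1/470)*222311 = -336571 + 222311/249100 = -83839613789/249100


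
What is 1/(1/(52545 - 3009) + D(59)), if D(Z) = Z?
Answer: 49536/2922625 ≈ 0.016949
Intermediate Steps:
1/(1/(52545 - 3009) + D(59)) = 1/(1/(52545 - 3009) + 59) = 1/(1/49536 + 59) = 1/(2922625/49536) = 49536/2922625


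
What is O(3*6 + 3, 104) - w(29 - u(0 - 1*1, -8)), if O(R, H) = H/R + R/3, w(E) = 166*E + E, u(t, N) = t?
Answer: -104959/21 ≈ -4998.0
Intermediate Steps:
w(E) = 167*E
O(R, H) = R/3 + H/R (O(R, H) = H/R + R*(⅓) = H/R + R/3 = R/3 + H/R)
O(3*6 + 3, 104) - w(29 - u(0 - 1*1, -8)) = ((3*6 + 3)/3 + 104/(3*6 + 3)) - 167*(29 - (0 - 1*1)) = ((18 + 3)/3 + 104/(18 + 3)) - 167*(29 - (0 - 1)) = ((⅓)*21 + 104/21) - 167*(29 - 1*(-1)) = (7 + 104*(1/21)) - 167*(29 + 1) = (7 + 104/21) - 167*30 = 251/21 - 1*5010 = 251/21 - 5010 = -104959/21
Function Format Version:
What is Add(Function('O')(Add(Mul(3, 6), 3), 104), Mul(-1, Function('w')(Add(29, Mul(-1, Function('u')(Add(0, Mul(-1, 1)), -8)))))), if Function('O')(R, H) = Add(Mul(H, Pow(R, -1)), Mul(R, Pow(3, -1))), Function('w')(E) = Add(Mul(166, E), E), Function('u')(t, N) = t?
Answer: Rational(-104959, 21) ≈ -4998.0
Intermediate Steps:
Function('w')(E) = Mul(167, E)
Function('O')(R, H) = Add(Mul(Rational(1, 3), R), Mul(H, Pow(R, -1))) (Function('O')(R, H) = Add(Mul(H, Pow(R, -1)), Mul(R, Rational(1, 3))) = Add(Mul(H, Pow(R, -1)), Mul(Rational(1, 3), R)) = Add(Mul(Rational(1, 3), R), Mul(H, Pow(R, -1))))
Add(Function('O')(Add(Mul(3, 6), 3), 104), Mul(-1, Function('w')(Add(29, Mul(-1, Function('u')(Add(0, Mul(-1, 1)), -8)))))) = Add(Add(Mul(Rational(1, 3), Add(Mul(3, 6), 3)), Mul(104, Pow(Add(Mul(3, 6), 3), -1))), Mul(-1, Mul(167, Add(29, Mul(-1, Add(0, Mul(-1, 1))))))) = Add(Add(Mul(Rational(1, 3), Add(18, 3)), Mul(104, Pow(Add(18, 3), -1))), Mul(-1, Mul(167, Add(29, Mul(-1, Add(0, -1)))))) = Add(Add(Mul(Rational(1, 3), 21), Mul(104, Pow(21, -1))), Mul(-1, Mul(167, Add(29, Mul(-1, -1))))) = Add(Add(7, Mul(104, Rational(1, 21))), Mul(-1, Mul(167, Add(29, 1)))) = Add(Add(7, Rational(104, 21)), Mul(-1, Mul(167, 30))) = Add(Rational(251, 21), Mul(-1, 5010)) = Add(Rational(251, 21), -5010) = Rational(-104959, 21)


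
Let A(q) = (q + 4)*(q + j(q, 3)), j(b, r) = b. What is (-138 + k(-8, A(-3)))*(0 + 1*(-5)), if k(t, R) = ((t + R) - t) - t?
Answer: 680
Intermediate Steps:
A(q) = 2*q*(4 + q) (A(q) = (q + 4)*(q + q) = (4 + q)*(2*q) = 2*q*(4 + q))
k(t, R) = R - t (k(t, R) = ((R + t) - t) - t = R - t)
(-138 + k(-8, A(-3)))*(0 + 1*(-5)) = (-138 + (2*(-3)*(4 - 3) - 1*(-8)))*(0 + 1*(-5)) = (-138 + (2*(-3)*1 + 8))*(0 - 5) = (-138 + (-6 + 8))*(-5) = (-138 + 2)*(-5) = -136*(-5) = 680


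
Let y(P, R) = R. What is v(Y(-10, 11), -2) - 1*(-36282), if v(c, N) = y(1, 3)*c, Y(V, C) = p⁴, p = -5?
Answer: 38157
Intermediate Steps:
Y(V, C) = 625 (Y(V, C) = (-5)⁴ = 625)
v(c, N) = 3*c
v(Y(-10, 11), -2) - 1*(-36282) = 3*625 - 1*(-36282) = 1875 + 36282 = 38157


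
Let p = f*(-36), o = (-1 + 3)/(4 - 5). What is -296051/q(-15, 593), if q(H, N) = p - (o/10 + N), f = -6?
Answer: 1480255/1884 ≈ 785.70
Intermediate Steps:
o = -2 (o = 2/(-1) = 2*(-1) = -2)
p = 216 (p = -6*(-36) = 216)
q(H, N) = 1081/5 - N (q(H, N) = 216 - (-2/10 + N) = 216 - (-2*⅒ + N) = 216 - (-⅕ + N) = 216 + (⅕ - N) = 1081/5 - N)
-296051/q(-15, 593) = -296051/(1081/5 - 1*593) = -296051/(1081/5 - 593) = -296051/(-1884/5) = -296051*(-5/1884) = 1480255/1884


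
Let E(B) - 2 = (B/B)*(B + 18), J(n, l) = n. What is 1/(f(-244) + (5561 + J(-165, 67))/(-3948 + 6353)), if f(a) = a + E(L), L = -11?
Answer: -2405/559779 ≈ -0.0042963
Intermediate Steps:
E(B) = 20 + B (E(B) = 2 + (B/B)*(B + 18) = 2 + 1*(18 + B) = 2 + (18 + B) = 20 + B)
f(a) = 9 + a (f(a) = a + (20 - 11) = a + 9 = 9 + a)
1/(f(-244) + (5561 + J(-165, 67))/(-3948 + 6353)) = 1/((9 - 244) + (5561 - 165)/(-3948 + 6353)) = 1/(-235 + 5396/2405) = 1/(-559779/2405) = -2405/559779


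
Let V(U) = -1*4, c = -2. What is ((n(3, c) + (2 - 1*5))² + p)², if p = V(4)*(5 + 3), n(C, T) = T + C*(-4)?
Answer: 66049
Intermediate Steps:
V(U) = -4
n(C, T) = T - 4*C
p = -32 (p = -4*(5 + 3) = -4*8 = -32)
((n(3, c) + (2 - 1*5))² + p)² = (((-2 - 4*3) + (2 - 1*5))² - 32)² = (((-2 - 12) + (2 - 5))² - 32)² = ((-14 - 3)² - 32)² = ((-17)² - 32)² = (289 - 32)² = 257² = 66049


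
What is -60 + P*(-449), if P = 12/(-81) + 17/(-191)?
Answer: 239707/5157 ≈ 46.482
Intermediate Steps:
P = -1223/5157 (P = 12*(-1/81) + 17*(-1/191) = -4/27 - 17/191 = -1223/5157 ≈ -0.23715)
-60 + P*(-449) = -60 - 1223/5157*(-449) = -60 + 549127/5157 = 239707/5157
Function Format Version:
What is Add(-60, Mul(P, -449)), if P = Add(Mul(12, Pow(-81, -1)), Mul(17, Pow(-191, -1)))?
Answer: Rational(239707, 5157) ≈ 46.482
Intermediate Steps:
P = Rational(-1223, 5157) (P = Add(Mul(12, Rational(-1, 81)), Mul(17, Rational(-1, 191))) = Add(Rational(-4, 27), Rational(-17, 191)) = Rational(-1223, 5157) ≈ -0.23715)
Add(-60, Mul(P, -449)) = Add(-60, Mul(Rational(-1223, 5157), -449)) = Add(-60, Rational(549127, 5157)) = Rational(239707, 5157)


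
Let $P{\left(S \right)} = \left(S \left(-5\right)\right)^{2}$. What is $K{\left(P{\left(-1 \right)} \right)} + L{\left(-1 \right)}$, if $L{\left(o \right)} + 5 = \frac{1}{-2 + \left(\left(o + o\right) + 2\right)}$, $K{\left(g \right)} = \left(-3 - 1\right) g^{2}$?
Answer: $- \frac{5011}{2} \approx -2505.5$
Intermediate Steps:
$P{\left(S \right)} = 25 S^{2}$ ($P{\left(S \right)} = \left(- 5 S\right)^{2} = 25 S^{2}$)
$K{\left(g \right)} = - 4 g^{2}$ ($K{\left(g \right)} = \left(-3 - 1\right) g^{2} = - 4 g^{2}$)
$L{\left(o \right)} = -5 + \frac{1}{2 o}$ ($L{\left(o \right)} = -5 + \frac{1}{-2 + \left(\left(o + o\right) + 2\right)} = -5 + \frac{1}{-2 + \left(2 o + 2\right)} = -5 + \frac{1}{-2 + \left(2 + 2 o\right)} = -5 + \frac{1}{2 o}$)
$K{\left(P{\left(-1 \right)} \right)} + L{\left(-1 \right)} = - 4 \left(25 \left(-1\right)^{2}\right)^{2} - \left(5 - \frac{1}{2 \left(-1\right)}\right) = - 4 \left(25 \cdot 1\right)^{2} + \left(-5 + \frac{1}{2} \left(-1\right)\right) = - 4 \cdot 25^{2} - \frac{11}{2} = \left(-4\right) 625 - \frac{11}{2} = -2500 - \frac{11}{2} = - \frac{5011}{2}$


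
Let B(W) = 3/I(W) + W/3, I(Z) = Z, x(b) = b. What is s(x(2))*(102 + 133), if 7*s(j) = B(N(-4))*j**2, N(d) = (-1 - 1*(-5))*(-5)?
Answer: -19223/21 ≈ -915.38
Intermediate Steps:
N(d) = -20 (N(d) = (-1 + 5)*(-5) = 4*(-5) = -20)
B(W) = 3/W + W/3
s(j) = -409*j**2/420 (s(j) = ((3/(-20) + (1/3)*(-20))*j**2)/7 = ((3*(-1/20) - 20/3)*j**2)/7 = ((-3/20 - 20/3)*j**2)/7 = (-409*j**2/60)/7 = -409*j**2/420)
s(x(2))*(102 + 133) = (-409/420*2**2)*(102 + 133) = -409/420*4*235 = -409/105*235 = -19223/21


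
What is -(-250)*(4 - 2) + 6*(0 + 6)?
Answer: 536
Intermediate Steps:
-(-250)*(4 - 2) + 6*(0 + 6) = -(-250)*2 + 6*6 = -50*(-10) + 36 = 500 + 36 = 536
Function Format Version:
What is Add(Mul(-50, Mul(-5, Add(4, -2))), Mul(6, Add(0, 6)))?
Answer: 536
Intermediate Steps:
Add(Mul(-50, Mul(-5, Add(4, -2))), Mul(6, Add(0, 6))) = Add(Mul(-50, Mul(-5, 2)), Mul(6, 6)) = Add(Mul(-50, -10), 36) = Add(500, 36) = 536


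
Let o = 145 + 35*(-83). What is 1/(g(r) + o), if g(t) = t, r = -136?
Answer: -1/2896 ≈ -0.00034530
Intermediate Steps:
o = -2760 (o = 145 - 2905 = -2760)
1/(g(r) + o) = 1/(-136 - 2760) = 1/(-2896) = -1/2896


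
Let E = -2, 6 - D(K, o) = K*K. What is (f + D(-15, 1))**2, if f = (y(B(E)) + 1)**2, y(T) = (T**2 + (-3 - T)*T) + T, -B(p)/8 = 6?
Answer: 84456100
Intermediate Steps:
D(K, o) = 6 - K**2 (D(K, o) = 6 - K*K = 6 - K**2)
B(p) = -48 (B(p) = -8*6 = -48)
y(T) = T + T**2 + T*(-3 - T) (y(T) = (T**2 + T*(-3 - T)) + T = T + T**2 + T*(-3 - T))
f = 9409 (f = (-2*(-48) + 1)**2 = (96 + 1)**2 = 97**2 = 9409)
(f + D(-15, 1))**2 = (9409 + (6 - 1*(-15)**2))**2 = (9409 + (6 - 1*225))**2 = (9409 + (6 - 225))**2 = (9409 - 219)**2 = 9190**2 = 84456100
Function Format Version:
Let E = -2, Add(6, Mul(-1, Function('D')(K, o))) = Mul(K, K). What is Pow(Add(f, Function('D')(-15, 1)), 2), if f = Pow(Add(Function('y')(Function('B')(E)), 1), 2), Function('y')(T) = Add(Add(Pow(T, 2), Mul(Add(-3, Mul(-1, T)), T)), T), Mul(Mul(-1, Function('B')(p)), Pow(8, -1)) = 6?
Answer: 84456100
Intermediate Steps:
Function('D')(K, o) = Add(6, Mul(-1, Pow(K, 2))) (Function('D')(K, o) = Add(6, Mul(-1, Mul(K, K))) = Add(6, Mul(-1, Pow(K, 2))))
Function('B')(p) = -48 (Function('B')(p) = Mul(-8, 6) = -48)
Function('y')(T) = Add(T, Pow(T, 2), Mul(T, Add(-3, Mul(-1, T)))) (Function('y')(T) = Add(Add(Pow(T, 2), Mul(T, Add(-3, Mul(-1, T)))), T) = Add(T, Pow(T, 2), Mul(T, Add(-3, Mul(-1, T)))))
f = 9409 (f = Pow(Add(Mul(-2, -48), 1), 2) = Pow(Add(96, 1), 2) = Pow(97, 2) = 9409)
Pow(Add(f, Function('D')(-15, 1)), 2) = Pow(Add(9409, Add(6, Mul(-1, Pow(-15, 2)))), 2) = Pow(Add(9409, Add(6, Mul(-1, 225))), 2) = Pow(Add(9409, Add(6, -225)), 2) = Pow(Add(9409, -219), 2) = Pow(9190, 2) = 84456100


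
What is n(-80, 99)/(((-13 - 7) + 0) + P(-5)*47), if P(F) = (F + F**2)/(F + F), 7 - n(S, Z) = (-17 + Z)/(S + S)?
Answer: -601/9120 ≈ -0.065899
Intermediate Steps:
n(S, Z) = 7 - (-17 + Z)/(2*S) (n(S, Z) = 7 - (-17 + Z)/(S + S) = 7 - (-17 + Z)/(2*S))
P(F) = (F + F**2)/(2*F) (P(F) = (F + F**2)/((2*F)) = (F + F**2)*(1/(2*F)) = (F + F**2)/(2*F))
n(-80, 99)/(((-13 - 7) + 0) + P(-5)*47) = ((1/2)*(17 - 1*99 + 14*(-80))/(-80))/(((-13 - 7) + 0) + (1/2 + (1/2)*(-5))*47) = ((1/2)*(-1/80)*(17 - 99 - 1120))/((-20 + 0) + (1/2 - 5/2)*47) = ((1/2)*(-1/80)*(-1202))/(-20 - 2*47) = 601/(80*(-20 - 94)) = (601/80)/(-114) = (601/80)*(-1/114) = -601/9120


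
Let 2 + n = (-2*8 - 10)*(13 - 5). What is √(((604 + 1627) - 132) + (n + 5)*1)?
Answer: √1894 ≈ 43.520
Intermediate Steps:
n = -210 (n = -2 + (-2*8 - 10)*(13 - 5) = -2 + (-16 - 10)*8 = -2 - 26*8 = -2 - 208 = -210)
√(((604 + 1627) - 132) + (n + 5)*1) = √(((604 + 1627) - 132) + (-210 + 5)*1) = √((2231 - 132) - 205*1) = √(2099 - 205) = √1894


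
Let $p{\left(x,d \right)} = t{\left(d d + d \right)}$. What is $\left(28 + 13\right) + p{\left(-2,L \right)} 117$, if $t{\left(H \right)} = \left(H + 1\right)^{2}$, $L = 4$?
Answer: $51638$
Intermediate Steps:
$t{\left(H \right)} = \left(1 + H\right)^{2}$
$p{\left(x,d \right)} = \left(1 + d + d^{2}\right)^{2}$ ($p{\left(x,d \right)} = \left(1 + \left(d d + d\right)\right)^{2} = \left(1 + \left(d^{2} + d\right)\right)^{2} = \left(1 + \left(d + d^{2}\right)\right)^{2} = \left(1 + d + d^{2}\right)^{2}$)
$\left(28 + 13\right) + p{\left(-2,L \right)} 117 = \left(28 + 13\right) + \left(1 + 4 \left(1 + 4\right)\right)^{2} \cdot 117 = 41 + \left(1 + 4 \cdot 5\right)^{2} \cdot 117 = 41 + \left(1 + 20\right)^{2} \cdot 117 = 41 + 21^{2} \cdot 117 = 41 + 441 \cdot 117 = 41 + 51597 = 51638$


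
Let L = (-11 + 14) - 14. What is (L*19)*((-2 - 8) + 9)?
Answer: 209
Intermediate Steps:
L = -11 (L = 3 - 14 = -11)
(L*19)*((-2 - 8) + 9) = (-11*19)*((-2 - 8) + 9) = -209*(-10 + 9) = -209*(-1) = 209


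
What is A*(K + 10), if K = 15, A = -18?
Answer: -450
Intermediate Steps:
A*(K + 10) = -18*(15 + 10) = -18*25 = -450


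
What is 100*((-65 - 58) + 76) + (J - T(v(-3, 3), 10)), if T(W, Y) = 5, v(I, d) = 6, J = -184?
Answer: -4889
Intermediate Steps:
100*((-65 - 58) + 76) + (J - T(v(-3, 3), 10)) = 100*((-65 - 58) + 76) + (-184 - 1*5) = 100*(-123 + 76) + (-184 - 5) = 100*(-47) - 189 = -4700 - 189 = -4889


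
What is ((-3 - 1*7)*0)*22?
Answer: 0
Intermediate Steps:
((-3 - 1*7)*0)*22 = ((-3 - 7)*0)*22 = -10*0*22 = 0*22 = 0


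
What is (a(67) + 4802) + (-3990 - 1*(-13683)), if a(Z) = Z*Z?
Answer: 18984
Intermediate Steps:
a(Z) = Z²
(a(67) + 4802) + (-3990 - 1*(-13683)) = (67² + 4802) + (-3990 - 1*(-13683)) = (4489 + 4802) + (-3990 + 13683) = 9291 + 9693 = 18984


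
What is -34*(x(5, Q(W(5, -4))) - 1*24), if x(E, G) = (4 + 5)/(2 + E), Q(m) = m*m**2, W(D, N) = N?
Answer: 5406/7 ≈ 772.29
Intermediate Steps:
Q(m) = m**3
x(E, G) = 9/(2 + E)
-34*(x(5, Q(W(5, -4))) - 1*24) = -34*(9/(2 + 5) - 1*24) = -34*(9/7 - 24) = -34*(-159/7) = 5406/7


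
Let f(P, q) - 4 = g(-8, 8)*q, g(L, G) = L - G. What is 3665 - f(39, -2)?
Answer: 3629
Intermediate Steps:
f(P, q) = 4 - 16*q (f(P, q) = 4 + (-8 - 1*8)*q = 4 + (-8 - 8)*q = 4 - 16*q)
3665 - f(39, -2) = 3665 - (4 - 16*(-2)) = 3665 - (4 + 32) = 3665 - 1*36 = 3665 - 36 = 3629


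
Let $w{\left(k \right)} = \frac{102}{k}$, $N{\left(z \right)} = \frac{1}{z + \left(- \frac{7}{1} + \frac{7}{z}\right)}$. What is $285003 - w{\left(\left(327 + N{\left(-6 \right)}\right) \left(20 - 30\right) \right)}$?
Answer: $\frac{2639983078}{9263} \approx 2.85 \cdot 10^{5}$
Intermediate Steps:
$N{\left(z \right)} = \frac{1}{-7 + z + \frac{7}{z}}$ ($N{\left(z \right)} = \frac{1}{z + \left(\left(-7\right) 1 + \frac{7}{z}\right)} = \frac{1}{z - \left(7 - \frac{7}{z}\right)} = \frac{1}{-7 + z + \frac{7}{z}}$)
$285003 - w{\left(\left(327 + N{\left(-6 \right)}\right) \left(20 - 30\right) \right)} = 285003 - \frac{102}{\left(327 - \frac{6}{7 + \left(-6\right)^{2} - -42}\right) \left(20 - 30\right)} = 285003 - \frac{102}{\left(327 - \frac{6}{7 + 36 + 42}\right) \left(-10\right)} = 285003 - \frac{102}{\left(327 - \frac{6}{85}\right) \left(-10\right)} = 285003 - \frac{102}{\frac{27789}{85} \left(-10\right)} = 285003 - \frac{102}{- \frac{55578}{17}} = 285003 - 102 \left(- \frac{17}{55578}\right) = 285003 - - \frac{289}{9263} = 285003 + \frac{289}{9263} = \frac{2639983078}{9263}$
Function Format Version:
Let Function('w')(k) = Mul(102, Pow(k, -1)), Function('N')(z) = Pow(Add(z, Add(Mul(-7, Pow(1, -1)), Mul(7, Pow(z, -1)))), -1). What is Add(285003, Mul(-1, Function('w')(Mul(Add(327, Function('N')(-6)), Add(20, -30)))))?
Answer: Rational(2639983078, 9263) ≈ 2.8500e+5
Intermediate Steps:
Function('N')(z) = Pow(Add(-7, z, Mul(7, Pow(z, -1))), -1) (Function('N')(z) = Pow(Add(z, Add(Mul(-7, 1), Mul(7, Pow(z, -1)))), -1) = Pow(Add(z, Add(-7, Mul(7, Pow(z, -1)))), -1) = Pow(Add(-7, z, Mul(7, Pow(z, -1))), -1))
Add(285003, Mul(-1, Function('w')(Mul(Add(327, Function('N')(-6)), Add(20, -30))))) = Add(285003, Mul(-1, Mul(102, Pow(Mul(Add(327, Mul(-6, Pow(Add(7, Pow(-6, 2), Mul(-7, -6)), -1))), Add(20, -30)), -1)))) = Add(285003, Mul(-1, Mul(102, Pow(Mul(Add(327, Mul(-6, Pow(Add(7, 36, 42), -1))), -10), -1)))) = Add(285003, Mul(-1, Mul(102, Pow(Mul(Add(327, Mul(-6, Pow(85, -1))), -10), -1)))) = Add(285003, Mul(-1, Mul(102, Pow(Mul(Add(327, Mul(-6, Rational(1, 85))), -10), -1)))) = Add(285003, Mul(-1, Mul(102, Pow(Mul(Add(327, Rational(-6, 85)), -10), -1)))) = Add(285003, Mul(-1, Mul(102, Pow(Mul(Rational(27789, 85), -10), -1)))) = Add(285003, Mul(-1, Mul(102, Pow(Rational(-55578, 17), -1)))) = Add(285003, Mul(-1, Mul(102, Rational(-17, 55578)))) = Add(285003, Mul(-1, Rational(-289, 9263))) = Add(285003, Rational(289, 9263)) = Rational(2639983078, 9263)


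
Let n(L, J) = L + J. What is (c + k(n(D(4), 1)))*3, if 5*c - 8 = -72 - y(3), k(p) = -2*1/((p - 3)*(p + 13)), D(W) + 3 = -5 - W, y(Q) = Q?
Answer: -2799/70 ≈ -39.986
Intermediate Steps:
D(W) = -8 - W (D(W) = -3 + (-5 - W) = -8 - W)
n(L, J) = J + L
k(p) = -2/((-3 + p)*(13 + p)) (k(p) = -2*1/((-3 + p)*(13 + p)) = -2/((-3 + p)*(13 + p)))
c = -67/5 (c = 8/5 + (-72 - 1*3)/5 = 8/5 + (-72 - 3)/5 = 8/5 + (1/5)*(-75) = 8/5 - 15 = -67/5 ≈ -13.400)
(c + k(n(D(4), 1)))*3 = (-67/5 - 2/(-39 + (1 + (-8 - 1*4))**2 + 10*(1 + (-8 - 1*4))))*3 = (-67/5 - 2/(-39 + (1 + (-8 - 4))**2 + 10*(1 + (-8 - 4))))*3 = (-67/5 - 2/(-39 + (1 - 12)**2 + 10*(1 - 12)))*3 = (-67/5 - 2/(-39 + (-11)**2 + 10*(-11)))*3 = (-67/5 - 2/(-39 + 121 - 110))*3 = (-67/5 - 2/(-28))*3 = (-67/5 - 2*(-1/28))*3 = (-67/5 + 1/14)*3 = -933/70*3 = -2799/70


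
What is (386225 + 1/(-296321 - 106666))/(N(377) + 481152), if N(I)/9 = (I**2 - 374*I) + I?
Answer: 77821827037/99683670294 ≈ 0.78069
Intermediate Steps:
N(I) = -3357*I + 9*I**2 (N(I) = 9*((I**2 - 374*I) + I) = 9*(I**2 - 373*I) = -3357*I + 9*I**2)
(386225 + 1/(-296321 - 106666))/(N(377) + 481152) = (386225 + 1/(-296321 - 106666))/(9*377*(-373 + 377) + 481152) = (386225 + 1/(-402987))/(9*377*4 + 481152) = (386225 - 1/402987)/(13572 + 481152) = (155643654074/402987)/494724 = (155643654074/402987)*(1/494724) = 77821827037/99683670294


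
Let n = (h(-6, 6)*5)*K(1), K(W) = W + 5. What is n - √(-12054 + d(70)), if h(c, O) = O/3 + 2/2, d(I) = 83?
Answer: 90 - I*√11971 ≈ 90.0 - 109.41*I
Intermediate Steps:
K(W) = 5 + W
h(c, O) = 1 + O/3 (h(c, O) = O*(⅓) + 2*(½) = O/3 + 1 = 1 + O/3)
n = 90 (n = ((1 + (⅓)*6)*5)*(5 + 1) = ((1 + 2)*5)*6 = (3*5)*6 = 15*6 = 90)
n - √(-12054 + d(70)) = 90 - √(-12054 + 83) = 90 - √(-11971) = 90 - I*√11971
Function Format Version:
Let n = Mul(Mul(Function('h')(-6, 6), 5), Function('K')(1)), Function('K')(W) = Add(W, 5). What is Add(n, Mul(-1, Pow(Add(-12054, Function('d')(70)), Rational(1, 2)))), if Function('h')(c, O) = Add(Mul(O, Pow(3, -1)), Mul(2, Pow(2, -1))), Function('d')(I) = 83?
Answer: Add(90, Mul(-1, I, Pow(11971, Rational(1, 2)))) ≈ Add(90.000, Mul(-109.41, I))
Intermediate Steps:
Function('K')(W) = Add(5, W)
Function('h')(c, O) = Add(1, Mul(Rational(1, 3), O)) (Function('h')(c, O) = Add(Mul(O, Rational(1, 3)), Mul(2, Rational(1, 2))) = Add(Mul(Rational(1, 3), O), 1) = Add(1, Mul(Rational(1, 3), O)))
n = 90 (n = Mul(Mul(Add(1, Mul(Rational(1, 3), 6)), 5), Add(5, 1)) = Mul(Mul(Add(1, 2), 5), 6) = Mul(Mul(3, 5), 6) = Mul(15, 6) = 90)
Add(n, Mul(-1, Pow(Add(-12054, Function('d')(70)), Rational(1, 2)))) = Add(90, Mul(-1, Pow(Add(-12054, 83), Rational(1, 2)))) = Add(90, Mul(-1, Pow(-11971, Rational(1, 2)))) = Add(90, Mul(-1, Mul(I, Pow(11971, Rational(1, 2))))) = Add(90, Mul(-1, I, Pow(11971, Rational(1, 2))))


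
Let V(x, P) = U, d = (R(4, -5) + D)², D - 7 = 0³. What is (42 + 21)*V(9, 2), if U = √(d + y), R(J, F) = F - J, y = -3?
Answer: 63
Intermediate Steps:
D = 7 (D = 7 + 0³ = 7 + 0 = 7)
d = 4 (d = ((-5 - 1*4) + 7)² = ((-5 - 4) + 7)² = (-9 + 7)² = (-2)² = 4)
U = 1 (U = √(4 - 3) = √1 = 1)
V(x, P) = 1
(42 + 21)*V(9, 2) = (42 + 21)*1 = 63*1 = 63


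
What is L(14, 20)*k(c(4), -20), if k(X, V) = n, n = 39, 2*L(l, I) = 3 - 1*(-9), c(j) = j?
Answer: 234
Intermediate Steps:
L(l, I) = 6 (L(l, I) = (3 - 1*(-9))/2 = (3 + 9)/2 = (1/2)*12 = 6)
k(X, V) = 39
L(14, 20)*k(c(4), -20) = 6*39 = 234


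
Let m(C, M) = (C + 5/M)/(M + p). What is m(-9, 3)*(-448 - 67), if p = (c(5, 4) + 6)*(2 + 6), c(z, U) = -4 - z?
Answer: -11330/63 ≈ -179.84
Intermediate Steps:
p = -24 (p = ((-4 - 1*5) + 6)*(2 + 6) = ((-4 - 5) + 6)*8 = (-9 + 6)*8 = -3*8 = -24)
m(C, M) = (C + 5/M)/(-24 + M) (m(C, M) = (C + 5/M)/(M - 24) = (C + 5/M)/(-24 + M))
m(-9, 3)*(-448 - 67) = ((5 - 9*3)/(3*(-24 + 3)))*(-448 - 67) = ((⅓)*(5 - 27)/(-21))*(-515) = ((⅓)*(-1/21)*(-22))*(-515) = (22/63)*(-515) = -11330/63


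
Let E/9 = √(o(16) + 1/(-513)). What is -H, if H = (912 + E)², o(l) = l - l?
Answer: -(17328 + I*√57)²/361 ≈ -8.3174e+5 - 724.78*I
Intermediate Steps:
o(l) = 0
E = I*√57/19 (E = 9*√(0 + 1/(-513)) = 9*√(0 - 1/513) = 9*√(-1/513) = 9*(I*√57/171) = I*√57/19 ≈ 0.39736*I)
H = (912 + I*√57/19)² ≈ 8.3174e+5 + 725.0*I
-H = -(17328 + I*√57)²/361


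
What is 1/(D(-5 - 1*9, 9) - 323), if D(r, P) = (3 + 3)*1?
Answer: -1/317 ≈ -0.0031546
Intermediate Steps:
D(r, P) = 6 (D(r, P) = 6*1 = 6)
1/(D(-5 - 1*9, 9) - 323) = 1/(6 - 323) = 1/(-317) = -1/317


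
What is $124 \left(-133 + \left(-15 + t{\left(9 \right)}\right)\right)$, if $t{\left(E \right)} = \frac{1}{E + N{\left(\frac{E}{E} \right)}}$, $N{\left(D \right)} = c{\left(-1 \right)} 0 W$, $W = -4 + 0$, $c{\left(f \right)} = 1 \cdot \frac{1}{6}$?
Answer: $- \frac{165044}{9} \approx -18338.0$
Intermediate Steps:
$c{\left(f \right)} = \frac{1}{6}$ ($c{\left(f \right)} = 1 \cdot \frac{1}{6} = \frac{1}{6}$)
$W = -4$
$N{\left(D \right)} = 0$ ($N{\left(D \right)} = \frac{1}{6} \cdot 0 \left(-4\right) = 0 \left(-4\right) = 0$)
$t{\left(E \right)} = \frac{1}{E}$ ($t{\left(E \right)} = \frac{1}{E + 0} = \frac{1}{E}$)
$124 \left(-133 + \left(-15 + t{\left(9 \right)}\right)\right) = 124 \left(-133 - \left(15 - \frac{1}{9}\right)\right) = 124 \left(-133 + \left(-15 + \frac{1}{9}\right)\right) = 124 \left(-133 - \frac{134}{9}\right) = 124 \left(- \frac{1331}{9}\right) = - \frac{165044}{9}$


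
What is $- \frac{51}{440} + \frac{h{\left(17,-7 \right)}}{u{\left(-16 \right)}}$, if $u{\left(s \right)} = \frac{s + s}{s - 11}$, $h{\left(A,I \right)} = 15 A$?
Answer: $\frac{378471}{1760} \approx 215.04$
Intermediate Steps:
$u{\left(s \right)} = \frac{2 s}{-11 + s}$
$- \frac{51}{440} + \frac{h{\left(17,-7 \right)}}{u{\left(-16 \right)}} = - \frac{51}{440} + \frac{15 \cdot 17}{2 \left(-16\right) \frac{1}{-11 - 16}} = \left(-51\right) \frac{1}{440} + \frac{255}{2 \left(-16\right) \frac{1}{-27}} = - \frac{51}{440} + \frac{255}{2 \left(-16\right) \left(- \frac{1}{27}\right)} = - \frac{51}{440} + \frac{255}{\frac{32}{27}} = - \frac{51}{440} + 255 \cdot \frac{27}{32} = - \frac{51}{440} + \frac{6885}{32} = \frac{378471}{1760}$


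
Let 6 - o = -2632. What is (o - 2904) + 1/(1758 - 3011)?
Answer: -333299/1253 ≈ -266.00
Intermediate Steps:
o = 2638 (o = 6 - 1*(-2632) = 6 + 2632 = 2638)
(o - 2904) + 1/(1758 - 3011) = (2638 - 2904) + 1/(1758 - 3011) = -266 + 1/(-1253) = -266 - 1/1253 = -333299/1253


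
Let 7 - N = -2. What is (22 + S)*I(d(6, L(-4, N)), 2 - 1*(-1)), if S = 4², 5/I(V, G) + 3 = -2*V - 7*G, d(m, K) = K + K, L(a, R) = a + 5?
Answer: -95/14 ≈ -6.7857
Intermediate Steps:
N = 9 (N = 7 - 1*(-2) = 7 + 2 = 9)
L(a, R) = 5 + a
d(m, K) = 2*K
I(V, G) = 5/(-3 - 7*G - 2*V) (I(V, G) = 5/(-3 + (-2*V - 7*G)) = 5/(-3 + (-7*G - 2*V)) = 5/(-3 - 7*G - 2*V))
S = 16
(22 + S)*I(d(6, L(-4, N)), 2 - 1*(-1)) = (22 + 16)*(-5/(3 + 2*(2*(5 - 4)) + 7*(2 - 1*(-1)))) = 38*(-5/(3 + 2*(2*1) + 7*(2 + 1))) = 38*(-5/(3 + 2*2 + 7*3)) = 38*(-5/(3 + 4 + 21)) = 38*(-5/28) = -95/14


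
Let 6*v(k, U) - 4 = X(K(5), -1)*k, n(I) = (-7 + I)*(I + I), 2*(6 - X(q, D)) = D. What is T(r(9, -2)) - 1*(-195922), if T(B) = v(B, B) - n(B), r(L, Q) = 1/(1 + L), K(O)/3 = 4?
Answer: 39184831/200 ≈ 1.9592e+5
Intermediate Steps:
K(O) = 12 (K(O) = 3*4 = 12)
X(q, D) = 6 - D/2
n(I) = 2*I*(-7 + I) (n(I) = (-7 + I)*(2*I) = 2*I*(-7 + I))
v(k, U) = 2/3 + 13*k/12 (v(k, U) = 2/3 + ((6 - 1/2*(-1))*k)/6 = 2/3 + ((6 + 1/2)*k)/6 = 2/3 + (13*k/2)/6 = 2/3 + 13*k/12)
T(B) = 2/3 + 13*B/12 - 2*B*(-7 + B) (T(B) = (2/3 + 13*B/12) - 2*B*(-7 + B) = 2/3 + 13*B/12 - 2*B*(-7 + B))
T(r(9, -2)) - 1*(-195922) = (2/3 - 2/(1 + 9)**2 + 181/(12*(1 + 9))) - 1*(-195922) = (2/3 - 2*(1/10)**2 + (181/12)/10) + 195922 = (2/3 - 2*(1/10)**2 + (181/12)*(1/10)) + 195922 = (2/3 - 2*1/100 + 181/120) + 195922 = (2/3 - 1/50 + 181/120) + 195922 = 431/200 + 195922 = 39184831/200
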